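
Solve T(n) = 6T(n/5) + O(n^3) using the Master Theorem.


a=6, b=5, c=3. log_5(6)=1.113 < c=3. Case 3: O(n^c) = O(n^3)
Complexity: O(n^3)


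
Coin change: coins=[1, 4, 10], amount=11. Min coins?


dp[0]=0; dp[i]=1+min(dp[i-c] for c in coins)
...dp[6]=3, dp[7]=4, dp[8]=2, dp[9]=3, dp[10]=1, dp[11]=2
Minimum coins for 11 = 2


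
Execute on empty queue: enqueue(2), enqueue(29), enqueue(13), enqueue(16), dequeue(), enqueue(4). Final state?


enqueue(2) -> [2]
enqueue(29) -> [2, 29]
enqueue(13) -> [2, 29, 13]
enqueue(16) -> [2, 29, 13, 16]
dequeue() returns 2 -> [29, 13, 16]
enqueue(4) -> [29, 13, 16, 4]
Final queue (front to back): [29, 13, 16, 4]


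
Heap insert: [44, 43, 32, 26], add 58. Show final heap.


Append 58: [44, 43, 32, 26, 58]
Bubble up: swap idx 4(58) with idx 1(43); swap idx 1(58) with idx 0(44)
Result: [58, 44, 32, 26, 43]


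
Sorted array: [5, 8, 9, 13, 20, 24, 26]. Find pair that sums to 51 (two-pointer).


Two pointers: lo=0, hi=6
No pair sums to 51


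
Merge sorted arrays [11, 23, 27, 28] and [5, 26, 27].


Compare heads, take smaller each step.
Merged: [5, 11, 23, 26, 27, 27, 28]


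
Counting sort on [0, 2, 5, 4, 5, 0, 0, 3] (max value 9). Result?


Count array: [3, 0, 1, 1, 1, 2, 0, 0, 0, 0]
Reconstruct: [0, 0, 0, 2, 3, 4, 5, 5]


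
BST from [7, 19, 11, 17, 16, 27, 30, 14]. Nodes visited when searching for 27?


BST root = 7
Search for 27: compare at each node
Path: [7, 19, 27]


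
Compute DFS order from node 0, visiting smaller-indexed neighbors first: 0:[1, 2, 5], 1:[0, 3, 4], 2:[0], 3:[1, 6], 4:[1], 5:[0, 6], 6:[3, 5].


DFS stack-based: start with [0]
Visit order: [0, 1, 3, 6, 5, 4, 2]


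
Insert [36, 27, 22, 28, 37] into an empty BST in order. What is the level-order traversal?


Root = 36; build tree by BST insertion.
Level-Order traversal: [36, 27, 37, 22, 28]


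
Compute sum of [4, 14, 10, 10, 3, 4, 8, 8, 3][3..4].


Prefix sums: [0, 4, 18, 28, 38, 41, 45, 53, 61, 64]
Sum[3..4] = prefix[5] - prefix[3] = 41 - 28 = 13


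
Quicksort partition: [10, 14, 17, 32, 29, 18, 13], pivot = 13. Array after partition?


Elements <= 13 go left of pivot.
Result: [10, 13, 17, 32, 29, 18, 14], pivot at index 1


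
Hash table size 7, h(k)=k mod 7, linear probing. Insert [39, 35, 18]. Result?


Insertions: 39->slot 4; 35->slot 0; 18->slot 5
Table: [35, None, None, None, 39, 18, None]


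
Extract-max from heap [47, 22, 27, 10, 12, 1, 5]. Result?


Max = 47
Replace root with last, heapify down
Resulting heap: [27, 22, 5, 10, 12, 1]


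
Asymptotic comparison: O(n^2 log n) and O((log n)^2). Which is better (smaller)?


polylogarithmic grows slower than n^2 log n
O((log n)^2) is asymptotically smaller; O(n^2 log n) grows faster


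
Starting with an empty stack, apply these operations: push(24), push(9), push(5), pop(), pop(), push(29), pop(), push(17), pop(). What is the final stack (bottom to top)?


push(24) -> [24]
push(9) -> [24, 9]
push(5) -> [24, 9, 5]
pop() returns 5 -> [24, 9]
pop() returns 9 -> [24]
push(29) -> [24, 29]
pop() returns 29 -> [24]
push(17) -> [24, 17]
pop() returns 17 -> [24]
Final stack (bottom to top): [24]


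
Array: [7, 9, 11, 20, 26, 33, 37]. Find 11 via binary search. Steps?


Search for 11:
[0,6] mid=3 arr[3]=20
[0,2] mid=1 arr[1]=9
[2,2] mid=2 arr[2]=11
Total: 3 comparisons


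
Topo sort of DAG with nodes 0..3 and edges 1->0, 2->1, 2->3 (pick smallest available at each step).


Kahn's algorithm, process smallest node first
Order: [2, 1, 0, 3]


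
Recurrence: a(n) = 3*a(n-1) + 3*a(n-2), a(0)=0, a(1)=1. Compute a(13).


Build bottom-up:
...a(11)=507627, a(12)=1924560, a(13)=3*1924560+3*507627=7296561


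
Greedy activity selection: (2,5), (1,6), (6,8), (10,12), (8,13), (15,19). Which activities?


Greedy: pick earliest-ending, then skip overlaps.
Selected (4 activities): [(2, 5), (6, 8), (10, 12), (15, 19)]


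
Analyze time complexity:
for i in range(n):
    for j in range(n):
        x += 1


Per nesting level: O(n) * O(n) = O(n^2)
Complexity: O(n^2)


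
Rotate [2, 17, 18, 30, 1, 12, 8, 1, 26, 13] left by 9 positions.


Left rotate by 9: [13, 2, 17, 18, 30, 1, 12, 8, 1, 26]


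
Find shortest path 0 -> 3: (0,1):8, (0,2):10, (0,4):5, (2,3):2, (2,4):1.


Dijkstra from 0:
Distances: {0: 0, 1: 8, 2: 6, 3: 8, 4: 5}
Shortest distance to 3 = 8, path = [0, 4, 2, 3]


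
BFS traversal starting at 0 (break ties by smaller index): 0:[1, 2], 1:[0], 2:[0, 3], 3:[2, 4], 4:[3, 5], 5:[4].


BFS queue: start with [0]
Visit order: [0, 1, 2, 3, 4, 5]


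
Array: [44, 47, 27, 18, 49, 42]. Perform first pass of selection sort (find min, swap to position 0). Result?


After one pass: [18, 47, 27, 44, 49, 42]


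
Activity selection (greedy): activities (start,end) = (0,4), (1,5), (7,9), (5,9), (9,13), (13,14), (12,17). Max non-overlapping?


Greedy: pick earliest-ending, then skip overlaps.
Selected (4 activities): [(0, 4), (7, 9), (9, 13), (13, 14)]


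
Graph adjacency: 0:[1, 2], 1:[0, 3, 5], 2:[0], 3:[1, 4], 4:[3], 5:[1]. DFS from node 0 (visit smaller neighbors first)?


DFS stack-based: start with [0]
Visit order: [0, 1, 3, 4, 5, 2]


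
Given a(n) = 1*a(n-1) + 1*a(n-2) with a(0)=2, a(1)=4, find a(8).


Build bottom-up:
...a(6)=42, a(7)=68, a(8)=1*68+1*42=110


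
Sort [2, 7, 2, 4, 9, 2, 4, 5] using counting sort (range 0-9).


Count array: [0, 0, 3, 0, 2, 1, 0, 1, 0, 1]
Reconstruct: [2, 2, 2, 4, 4, 5, 7, 9]


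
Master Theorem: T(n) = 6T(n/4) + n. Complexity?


a=6, b=4, c=1. log_4(6)=1.292 > c=1. Case 1: O(n^log_b(a)) = O(n^1.292)
Complexity: O(n^1.292)


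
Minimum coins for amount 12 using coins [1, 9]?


dp[0]=0; dp[i]=1+min(dp[i-c] for c in coins)
...dp[7]=7, dp[8]=8, dp[9]=1, dp[10]=2, dp[11]=3, dp[12]=4
Minimum coins for 12 = 4


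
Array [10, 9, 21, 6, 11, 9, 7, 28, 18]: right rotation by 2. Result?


Right rotate by 2: [28, 18, 10, 9, 21, 6, 11, 9, 7]


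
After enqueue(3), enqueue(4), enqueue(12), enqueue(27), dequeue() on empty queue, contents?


enqueue(3) -> [3]
enqueue(4) -> [3, 4]
enqueue(12) -> [3, 4, 12]
enqueue(27) -> [3, 4, 12, 27]
dequeue() returns 3 -> [4, 12, 27]
Final queue (front to back): [4, 12, 27]


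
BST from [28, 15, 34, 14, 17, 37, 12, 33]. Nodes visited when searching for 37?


BST root = 28
Search for 37: compare at each node
Path: [28, 34, 37]


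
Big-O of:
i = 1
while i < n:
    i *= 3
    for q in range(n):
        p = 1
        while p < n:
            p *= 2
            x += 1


Per nesting level: O(log n) * O(n) * O(log n) = O(n (log n)^2)
Complexity: O(n (log n)^2)


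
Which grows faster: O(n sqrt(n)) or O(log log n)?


double-logarithmic grows slower than n^1.5
O(log log n) is asymptotically smaller; O(n sqrt(n)) grows faster


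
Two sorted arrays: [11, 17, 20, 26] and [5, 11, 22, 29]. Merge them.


Compare heads, take smaller each step.
Merged: [5, 11, 11, 17, 20, 22, 26, 29]


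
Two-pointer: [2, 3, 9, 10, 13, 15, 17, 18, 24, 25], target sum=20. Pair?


Two pointers: lo=0, hi=9
Found pair: (2, 18) summing to 20


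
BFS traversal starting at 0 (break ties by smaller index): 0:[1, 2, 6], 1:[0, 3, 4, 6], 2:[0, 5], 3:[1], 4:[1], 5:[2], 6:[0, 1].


BFS queue: start with [0]
Visit order: [0, 1, 2, 6, 3, 4, 5]


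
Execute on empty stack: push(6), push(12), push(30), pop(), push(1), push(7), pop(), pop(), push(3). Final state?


push(6) -> [6]
push(12) -> [6, 12]
push(30) -> [6, 12, 30]
pop() returns 30 -> [6, 12]
push(1) -> [6, 12, 1]
push(7) -> [6, 12, 1, 7]
pop() returns 7 -> [6, 12, 1]
pop() returns 1 -> [6, 12]
push(3) -> [6, 12, 3]
Final stack (bottom to top): [6, 12, 3]


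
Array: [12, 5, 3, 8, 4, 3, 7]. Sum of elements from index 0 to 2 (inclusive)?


Prefix sums: [0, 12, 17, 20, 28, 32, 35, 42]
Sum[0..2] = prefix[3] - prefix[0] = 20 - 0 = 20


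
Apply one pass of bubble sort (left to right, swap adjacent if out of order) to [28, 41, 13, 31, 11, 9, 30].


After one pass: [28, 13, 31, 11, 9, 30, 41]


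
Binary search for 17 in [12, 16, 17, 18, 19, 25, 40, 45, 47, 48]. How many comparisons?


Search for 17:
[0,9] mid=4 arr[4]=19
[0,3] mid=1 arr[1]=16
[2,3] mid=2 arr[2]=17
Total: 3 comparisons


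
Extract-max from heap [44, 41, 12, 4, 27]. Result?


Max = 44
Replace root with last, heapify down
Resulting heap: [41, 27, 12, 4]


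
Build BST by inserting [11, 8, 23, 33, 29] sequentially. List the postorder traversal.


Root = 11; build tree by BST insertion.
Postorder traversal: [8, 29, 33, 23, 11]


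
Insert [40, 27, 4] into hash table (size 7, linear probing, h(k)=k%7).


Insertions: 40->slot 5; 27->slot 6; 4->slot 4
Table: [None, None, None, None, 4, 40, 27]


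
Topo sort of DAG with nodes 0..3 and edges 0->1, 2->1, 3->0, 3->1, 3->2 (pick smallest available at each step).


Kahn's algorithm, process smallest node first
Order: [3, 0, 2, 1]


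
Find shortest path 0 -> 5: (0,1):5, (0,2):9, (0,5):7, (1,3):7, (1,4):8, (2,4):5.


Dijkstra from 0:
Distances: {0: 0, 1: 5, 2: 9, 3: 12, 4: 13, 5: 7}
Shortest distance to 5 = 7, path = [0, 5]


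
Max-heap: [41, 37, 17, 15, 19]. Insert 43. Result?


Append 43: [41, 37, 17, 15, 19, 43]
Bubble up: swap idx 5(43) with idx 2(17); swap idx 2(43) with idx 0(41)
Result: [43, 37, 41, 15, 19, 17]


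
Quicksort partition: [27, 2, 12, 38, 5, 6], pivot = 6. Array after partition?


Elements <= 6 go left of pivot.
Result: [2, 5, 6, 38, 27, 12], pivot at index 2


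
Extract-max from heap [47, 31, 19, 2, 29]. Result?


Max = 47
Replace root with last, heapify down
Resulting heap: [31, 29, 19, 2]


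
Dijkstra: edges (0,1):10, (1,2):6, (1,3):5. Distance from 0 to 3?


Dijkstra from 0:
Distances: {0: 0, 1: 10, 2: 16, 3: 15}
Shortest distance to 3 = 15, path = [0, 1, 3]


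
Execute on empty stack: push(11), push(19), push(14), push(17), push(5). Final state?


push(11) -> [11]
push(19) -> [11, 19]
push(14) -> [11, 19, 14]
push(17) -> [11, 19, 14, 17]
push(5) -> [11, 19, 14, 17, 5]
Final stack (bottom to top): [11, 19, 14, 17, 5]


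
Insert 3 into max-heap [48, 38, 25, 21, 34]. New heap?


Append 3: [48, 38, 25, 21, 34, 3]
Bubble up: no swaps needed
Result: [48, 38, 25, 21, 34, 3]


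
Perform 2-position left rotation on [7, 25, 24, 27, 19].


Left rotate by 2: [24, 27, 19, 7, 25]


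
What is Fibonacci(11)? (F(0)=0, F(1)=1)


F(n)=F(n-1)+F(n-2)
...F(9)=34, F(10)=55, F(11)=89


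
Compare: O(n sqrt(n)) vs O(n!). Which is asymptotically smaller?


n^1.5 grows slower than factorial
O(n sqrt(n)) is asymptotically smaller; O(n!) grows faster


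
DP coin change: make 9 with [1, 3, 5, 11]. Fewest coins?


dp[0]=0; dp[i]=1+min(dp[i-c] for c in coins)
...dp[4]=2, dp[5]=1, dp[6]=2, dp[7]=3, dp[8]=2, dp[9]=3
Minimum coins for 9 = 3


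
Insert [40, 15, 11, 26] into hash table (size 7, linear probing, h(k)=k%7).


Insertions: 40->slot 5; 15->slot 1; 11->slot 4; 26->slot 6
Table: [None, 15, None, None, 11, 40, 26]


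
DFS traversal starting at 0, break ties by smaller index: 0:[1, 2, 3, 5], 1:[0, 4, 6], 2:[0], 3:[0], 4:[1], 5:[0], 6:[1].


DFS stack-based: start with [0]
Visit order: [0, 1, 4, 6, 2, 3, 5]


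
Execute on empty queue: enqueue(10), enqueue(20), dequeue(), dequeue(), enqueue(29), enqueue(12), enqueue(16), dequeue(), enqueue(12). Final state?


enqueue(10) -> [10]
enqueue(20) -> [10, 20]
dequeue() returns 10 -> [20]
dequeue() returns 20 -> []
enqueue(29) -> [29]
enqueue(12) -> [29, 12]
enqueue(16) -> [29, 12, 16]
dequeue() returns 29 -> [12, 16]
enqueue(12) -> [12, 16, 12]
Final queue (front to back): [12, 16, 12]


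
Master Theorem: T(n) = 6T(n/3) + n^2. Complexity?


a=6, b=3, c=2. log_3(6)=1.631 < c=2. Case 3: O(n^c) = O(n^2)
Complexity: O(n^2)


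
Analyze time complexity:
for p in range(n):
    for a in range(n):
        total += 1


Per nesting level: O(n) * O(n) = O(n^2)
Complexity: O(n^2)


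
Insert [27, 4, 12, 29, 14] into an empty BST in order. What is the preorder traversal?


Root = 27; build tree by BST insertion.
Preorder traversal: [27, 4, 12, 14, 29]


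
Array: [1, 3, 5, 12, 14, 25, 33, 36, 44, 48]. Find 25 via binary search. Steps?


Search for 25:
[0,9] mid=4 arr[4]=14
[5,9] mid=7 arr[7]=36
[5,6] mid=5 arr[5]=25
Total: 3 comparisons


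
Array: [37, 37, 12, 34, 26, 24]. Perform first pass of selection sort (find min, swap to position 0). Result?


After one pass: [12, 37, 37, 34, 26, 24]


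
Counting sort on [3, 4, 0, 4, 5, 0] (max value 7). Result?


Count array: [2, 0, 0, 1, 2, 1, 0, 0]
Reconstruct: [0, 0, 3, 4, 4, 5]


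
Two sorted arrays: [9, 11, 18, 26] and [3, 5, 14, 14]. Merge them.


Compare heads, take smaller each step.
Merged: [3, 5, 9, 11, 14, 14, 18, 26]


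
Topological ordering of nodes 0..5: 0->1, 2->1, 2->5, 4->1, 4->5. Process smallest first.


Kahn's algorithm, process smallest node first
Order: [0, 2, 3, 4, 1, 5]


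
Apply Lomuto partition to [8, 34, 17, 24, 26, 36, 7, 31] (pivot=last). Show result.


Elements <= 31 go left of pivot.
Result: [8, 17, 24, 26, 7, 31, 34, 36], pivot at index 5


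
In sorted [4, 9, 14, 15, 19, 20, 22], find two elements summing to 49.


Two pointers: lo=0, hi=6
No pair sums to 49


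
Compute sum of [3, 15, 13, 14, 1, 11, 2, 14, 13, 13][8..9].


Prefix sums: [0, 3, 18, 31, 45, 46, 57, 59, 73, 86, 99]
Sum[8..9] = prefix[10] - prefix[8] = 99 - 73 = 26


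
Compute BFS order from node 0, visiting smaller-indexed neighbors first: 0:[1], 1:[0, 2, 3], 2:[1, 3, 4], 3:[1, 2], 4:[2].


BFS queue: start with [0]
Visit order: [0, 1, 2, 3, 4]


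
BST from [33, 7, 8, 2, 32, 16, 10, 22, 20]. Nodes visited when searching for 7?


BST root = 33
Search for 7: compare at each node
Path: [33, 7]


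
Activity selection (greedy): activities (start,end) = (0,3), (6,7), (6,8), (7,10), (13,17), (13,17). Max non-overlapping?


Greedy: pick earliest-ending, then skip overlaps.
Selected (4 activities): [(0, 3), (6, 7), (7, 10), (13, 17)]


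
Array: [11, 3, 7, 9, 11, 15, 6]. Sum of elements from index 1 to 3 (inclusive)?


Prefix sums: [0, 11, 14, 21, 30, 41, 56, 62]
Sum[1..3] = prefix[4] - prefix[1] = 30 - 11 = 19


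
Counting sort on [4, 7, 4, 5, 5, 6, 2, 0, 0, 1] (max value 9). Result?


Count array: [2, 1, 1, 0, 2, 2, 1, 1, 0, 0]
Reconstruct: [0, 0, 1, 2, 4, 4, 5, 5, 6, 7]


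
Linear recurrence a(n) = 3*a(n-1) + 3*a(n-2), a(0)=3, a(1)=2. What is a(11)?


Build bottom-up:
...a(9)=154467, a(10)=585630, a(11)=3*585630+3*154467=2220291


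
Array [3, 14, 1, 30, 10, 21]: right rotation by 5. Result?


Right rotate by 5: [14, 1, 30, 10, 21, 3]


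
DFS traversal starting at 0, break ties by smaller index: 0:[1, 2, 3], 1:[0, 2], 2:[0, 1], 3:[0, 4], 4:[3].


DFS stack-based: start with [0]
Visit order: [0, 1, 2, 3, 4]


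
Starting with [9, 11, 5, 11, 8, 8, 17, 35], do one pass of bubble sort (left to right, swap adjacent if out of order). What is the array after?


After one pass: [9, 5, 11, 8, 8, 11, 17, 35]


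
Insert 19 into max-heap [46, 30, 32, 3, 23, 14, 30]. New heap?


Append 19: [46, 30, 32, 3, 23, 14, 30, 19]
Bubble up: swap idx 7(19) with idx 3(3)
Result: [46, 30, 32, 19, 23, 14, 30, 3]


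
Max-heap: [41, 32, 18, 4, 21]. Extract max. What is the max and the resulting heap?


Max = 41
Replace root with last, heapify down
Resulting heap: [32, 21, 18, 4]


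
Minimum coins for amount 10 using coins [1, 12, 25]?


dp[0]=0; dp[i]=1+min(dp[i-c] for c in coins)
...dp[5]=5, dp[6]=6, dp[7]=7, dp[8]=8, dp[9]=9, dp[10]=10
Minimum coins for 10 = 10


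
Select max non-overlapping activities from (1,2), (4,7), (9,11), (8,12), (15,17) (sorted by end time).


Greedy: pick earliest-ending, then skip overlaps.
Selected (4 activities): [(1, 2), (4, 7), (9, 11), (15, 17)]


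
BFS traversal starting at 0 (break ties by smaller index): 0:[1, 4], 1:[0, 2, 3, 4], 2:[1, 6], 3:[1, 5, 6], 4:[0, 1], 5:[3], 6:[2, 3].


BFS queue: start with [0]
Visit order: [0, 1, 4, 2, 3, 6, 5]


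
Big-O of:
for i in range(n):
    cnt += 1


Per nesting level: O(n) = O(n)
Complexity: O(n)


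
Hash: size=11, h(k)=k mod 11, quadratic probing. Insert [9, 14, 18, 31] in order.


Insertions: 9->slot 9; 14->slot 3; 18->slot 7; 31->slot 10
Table: [None, None, None, 14, None, None, None, 18, None, 9, 31]


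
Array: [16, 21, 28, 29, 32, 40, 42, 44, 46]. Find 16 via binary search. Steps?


Search for 16:
[0,8] mid=4 arr[4]=32
[0,3] mid=1 arr[1]=21
[0,0] mid=0 arr[0]=16
Total: 3 comparisons


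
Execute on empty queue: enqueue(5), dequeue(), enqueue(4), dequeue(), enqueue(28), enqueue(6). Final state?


enqueue(5) -> [5]
dequeue() returns 5 -> []
enqueue(4) -> [4]
dequeue() returns 4 -> []
enqueue(28) -> [28]
enqueue(6) -> [28, 6]
Final queue (front to back): [28, 6]


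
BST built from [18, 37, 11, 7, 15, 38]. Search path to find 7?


BST root = 18
Search for 7: compare at each node
Path: [18, 11, 7]


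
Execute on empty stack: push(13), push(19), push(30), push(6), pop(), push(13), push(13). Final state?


push(13) -> [13]
push(19) -> [13, 19]
push(30) -> [13, 19, 30]
push(6) -> [13, 19, 30, 6]
pop() returns 6 -> [13, 19, 30]
push(13) -> [13, 19, 30, 13]
push(13) -> [13, 19, 30, 13, 13]
Final stack (bottom to top): [13, 19, 30, 13, 13]


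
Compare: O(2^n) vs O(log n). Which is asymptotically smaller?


logarithmic grows slower than exponential
O(log n) is asymptotically smaller; O(2^n) grows faster


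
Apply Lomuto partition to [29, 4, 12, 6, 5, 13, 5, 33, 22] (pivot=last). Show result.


Elements <= 22 go left of pivot.
Result: [4, 12, 6, 5, 13, 5, 22, 33, 29], pivot at index 6


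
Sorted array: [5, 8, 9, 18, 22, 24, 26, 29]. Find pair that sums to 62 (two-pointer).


Two pointers: lo=0, hi=7
No pair sums to 62


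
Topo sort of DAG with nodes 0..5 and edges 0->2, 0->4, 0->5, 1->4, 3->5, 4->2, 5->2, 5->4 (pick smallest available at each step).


Kahn's algorithm, process smallest node first
Order: [0, 1, 3, 5, 4, 2]


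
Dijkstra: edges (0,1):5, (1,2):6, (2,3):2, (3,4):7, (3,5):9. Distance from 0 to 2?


Dijkstra from 0:
Distances: {0: 0, 1: 5, 2: 11, 3: 13, 4: 20, 5: 22}
Shortest distance to 2 = 11, path = [0, 1, 2]


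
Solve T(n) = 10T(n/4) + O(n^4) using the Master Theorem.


a=10, b=4, c=4. log_4(10)=1.661 < c=4. Case 3: O(n^c) = O(n^4)
Complexity: O(n^4)


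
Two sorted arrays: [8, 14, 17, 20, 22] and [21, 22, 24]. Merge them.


Compare heads, take smaller each step.
Merged: [8, 14, 17, 20, 21, 22, 22, 24]


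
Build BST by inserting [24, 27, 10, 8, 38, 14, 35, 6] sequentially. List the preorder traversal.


Root = 24; build tree by BST insertion.
Preorder traversal: [24, 10, 8, 6, 14, 27, 38, 35]


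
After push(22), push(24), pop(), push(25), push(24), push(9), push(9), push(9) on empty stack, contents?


push(22) -> [22]
push(24) -> [22, 24]
pop() returns 24 -> [22]
push(25) -> [22, 25]
push(24) -> [22, 25, 24]
push(9) -> [22, 25, 24, 9]
push(9) -> [22, 25, 24, 9, 9]
push(9) -> [22, 25, 24, 9, 9, 9]
Final stack (bottom to top): [22, 25, 24, 9, 9, 9]


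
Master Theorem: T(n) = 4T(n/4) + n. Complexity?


a=4, b=4, c=1. log_4(4)=1 = c=1. Case 2: O(n^c log n) = O(n log n)
Complexity: O(n log n)


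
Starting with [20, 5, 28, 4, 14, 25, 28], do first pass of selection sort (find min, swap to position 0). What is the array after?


After one pass: [4, 5, 28, 20, 14, 25, 28]


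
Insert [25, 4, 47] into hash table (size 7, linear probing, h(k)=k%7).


Insertions: 25->slot 4; 4->slot 5; 47->slot 6
Table: [None, None, None, None, 25, 4, 47]


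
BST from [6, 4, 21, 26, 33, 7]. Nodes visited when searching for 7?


BST root = 6
Search for 7: compare at each node
Path: [6, 21, 7]


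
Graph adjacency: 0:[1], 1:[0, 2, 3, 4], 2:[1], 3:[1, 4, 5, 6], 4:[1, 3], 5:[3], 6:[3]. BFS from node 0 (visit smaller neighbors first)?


BFS queue: start with [0]
Visit order: [0, 1, 2, 3, 4, 5, 6]


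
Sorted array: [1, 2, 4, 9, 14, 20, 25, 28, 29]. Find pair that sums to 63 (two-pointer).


Two pointers: lo=0, hi=8
No pair sums to 63


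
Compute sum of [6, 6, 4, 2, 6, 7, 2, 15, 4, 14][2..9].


Prefix sums: [0, 6, 12, 16, 18, 24, 31, 33, 48, 52, 66]
Sum[2..9] = prefix[10] - prefix[2] = 66 - 12 = 54


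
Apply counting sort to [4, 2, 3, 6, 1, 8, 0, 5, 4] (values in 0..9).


Count array: [1, 1, 1, 1, 2, 1, 1, 0, 1, 0]
Reconstruct: [0, 1, 2, 3, 4, 4, 5, 6, 8]


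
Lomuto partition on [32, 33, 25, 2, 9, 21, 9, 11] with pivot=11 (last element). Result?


Elements <= 11 go left of pivot.
Result: [2, 9, 9, 11, 33, 21, 25, 32], pivot at index 3


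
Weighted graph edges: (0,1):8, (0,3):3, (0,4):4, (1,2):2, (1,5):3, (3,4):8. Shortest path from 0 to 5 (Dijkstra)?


Dijkstra from 0:
Distances: {0: 0, 1: 8, 2: 10, 3: 3, 4: 4, 5: 11}
Shortest distance to 5 = 11, path = [0, 1, 5]


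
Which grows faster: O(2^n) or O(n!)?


exponential grows slower than factorial
O(2^n) is asymptotically smaller; O(n!) grows faster


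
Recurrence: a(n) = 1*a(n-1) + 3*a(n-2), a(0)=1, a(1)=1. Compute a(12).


Build bottom-up:
...a(10)=2683, a(11)=6160, a(12)=1*6160+3*2683=14209


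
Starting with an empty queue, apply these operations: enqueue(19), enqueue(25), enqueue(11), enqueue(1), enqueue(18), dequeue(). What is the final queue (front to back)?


enqueue(19) -> [19]
enqueue(25) -> [19, 25]
enqueue(11) -> [19, 25, 11]
enqueue(1) -> [19, 25, 11, 1]
enqueue(18) -> [19, 25, 11, 1, 18]
dequeue() returns 19 -> [25, 11, 1, 18]
Final queue (front to back): [25, 11, 1, 18]


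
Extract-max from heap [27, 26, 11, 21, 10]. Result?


Max = 27
Replace root with last, heapify down
Resulting heap: [26, 21, 11, 10]


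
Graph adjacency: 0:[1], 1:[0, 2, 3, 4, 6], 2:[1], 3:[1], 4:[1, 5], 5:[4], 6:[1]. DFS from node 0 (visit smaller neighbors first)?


DFS stack-based: start with [0]
Visit order: [0, 1, 2, 3, 4, 5, 6]


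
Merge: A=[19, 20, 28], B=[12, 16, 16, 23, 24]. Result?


Compare heads, take smaller each step.
Merged: [12, 16, 16, 19, 20, 23, 24, 28]


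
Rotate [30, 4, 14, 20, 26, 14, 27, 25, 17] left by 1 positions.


Left rotate by 1: [4, 14, 20, 26, 14, 27, 25, 17, 30]


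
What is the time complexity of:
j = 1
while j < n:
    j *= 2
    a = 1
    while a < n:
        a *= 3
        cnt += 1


Per nesting level: O(log n) * O(log n) = O((log n)^2)
Complexity: O((log n)^2)


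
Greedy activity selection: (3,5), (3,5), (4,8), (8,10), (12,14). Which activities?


Greedy: pick earliest-ending, then skip overlaps.
Selected (3 activities): [(3, 5), (8, 10), (12, 14)]


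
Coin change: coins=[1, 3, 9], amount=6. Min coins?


dp[0]=0; dp[i]=1+min(dp[i-c] for c in coins)
...dp[1]=1, dp[2]=2, dp[3]=1, dp[4]=2, dp[5]=3, dp[6]=2
Minimum coins for 6 = 2


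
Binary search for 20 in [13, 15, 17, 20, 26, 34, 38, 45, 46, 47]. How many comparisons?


Search for 20:
[0,9] mid=4 arr[4]=26
[0,3] mid=1 arr[1]=15
[2,3] mid=2 arr[2]=17
[3,3] mid=3 arr[3]=20
Total: 4 comparisons


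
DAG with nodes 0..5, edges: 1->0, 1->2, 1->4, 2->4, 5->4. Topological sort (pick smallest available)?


Kahn's algorithm, process smallest node first
Order: [1, 0, 2, 3, 5, 4]


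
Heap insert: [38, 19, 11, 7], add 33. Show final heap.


Append 33: [38, 19, 11, 7, 33]
Bubble up: swap idx 4(33) with idx 1(19)
Result: [38, 33, 11, 7, 19]


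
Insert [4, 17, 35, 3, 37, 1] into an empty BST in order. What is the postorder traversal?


Root = 4; build tree by BST insertion.
Postorder traversal: [1, 3, 37, 35, 17, 4]


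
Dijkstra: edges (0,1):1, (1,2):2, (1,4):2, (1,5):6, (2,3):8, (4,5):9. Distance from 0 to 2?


Dijkstra from 0:
Distances: {0: 0, 1: 1, 2: 3, 3: 11, 4: 3, 5: 7}
Shortest distance to 2 = 3, path = [0, 1, 2]


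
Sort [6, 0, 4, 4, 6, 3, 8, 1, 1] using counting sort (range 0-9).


Count array: [1, 2, 0, 1, 2, 0, 2, 0, 1, 0]
Reconstruct: [0, 1, 1, 3, 4, 4, 6, 6, 8]


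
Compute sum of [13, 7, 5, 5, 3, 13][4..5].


Prefix sums: [0, 13, 20, 25, 30, 33, 46]
Sum[4..5] = prefix[6] - prefix[4] = 46 - 30 = 16


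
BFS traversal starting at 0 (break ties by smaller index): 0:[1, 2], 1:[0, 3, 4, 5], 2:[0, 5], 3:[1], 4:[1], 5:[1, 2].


BFS queue: start with [0]
Visit order: [0, 1, 2, 3, 4, 5]


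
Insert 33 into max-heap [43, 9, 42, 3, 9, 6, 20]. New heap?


Append 33: [43, 9, 42, 3, 9, 6, 20, 33]
Bubble up: swap idx 7(33) with idx 3(3); swap idx 3(33) with idx 1(9)
Result: [43, 33, 42, 9, 9, 6, 20, 3]


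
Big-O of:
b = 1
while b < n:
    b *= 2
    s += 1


Per nesting level: O(log n) = O(log n)
Complexity: O(log n)


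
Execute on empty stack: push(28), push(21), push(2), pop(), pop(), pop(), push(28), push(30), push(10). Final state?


push(28) -> [28]
push(21) -> [28, 21]
push(2) -> [28, 21, 2]
pop() returns 2 -> [28, 21]
pop() returns 21 -> [28]
pop() returns 28 -> []
push(28) -> [28]
push(30) -> [28, 30]
push(10) -> [28, 30, 10]
Final stack (bottom to top): [28, 30, 10]


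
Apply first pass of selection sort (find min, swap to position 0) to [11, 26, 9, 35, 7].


After one pass: [7, 26, 9, 35, 11]


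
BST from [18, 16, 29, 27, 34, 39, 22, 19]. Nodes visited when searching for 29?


BST root = 18
Search for 29: compare at each node
Path: [18, 29]


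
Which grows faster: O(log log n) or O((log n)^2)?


double-logarithmic grows slower than polylogarithmic
O(log log n) is asymptotically smaller; O((log n)^2) grows faster


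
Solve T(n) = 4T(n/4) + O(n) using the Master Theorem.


a=4, b=4, c=1. log_4(4)=1 = c=1. Case 2: O(n^c log n) = O(n log n)
Complexity: O(n log n)


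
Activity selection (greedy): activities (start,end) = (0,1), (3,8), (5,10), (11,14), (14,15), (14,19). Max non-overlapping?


Greedy: pick earliest-ending, then skip overlaps.
Selected (4 activities): [(0, 1), (3, 8), (11, 14), (14, 15)]


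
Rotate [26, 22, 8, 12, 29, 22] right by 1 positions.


Right rotate by 1: [22, 26, 22, 8, 12, 29]


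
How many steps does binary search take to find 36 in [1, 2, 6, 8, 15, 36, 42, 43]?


Search for 36:
[0,7] mid=3 arr[3]=8
[4,7] mid=5 arr[5]=36
Total: 2 comparisons


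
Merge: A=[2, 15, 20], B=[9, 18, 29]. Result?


Compare heads, take smaller each step.
Merged: [2, 9, 15, 18, 20, 29]


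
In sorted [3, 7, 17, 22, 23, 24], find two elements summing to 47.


Two pointers: lo=0, hi=5
Found pair: (23, 24) summing to 47


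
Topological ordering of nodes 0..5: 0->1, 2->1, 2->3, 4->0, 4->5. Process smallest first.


Kahn's algorithm, process smallest node first
Order: [2, 3, 4, 0, 1, 5]


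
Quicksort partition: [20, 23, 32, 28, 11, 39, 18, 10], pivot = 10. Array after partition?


Elements <= 10 go left of pivot.
Result: [10, 23, 32, 28, 11, 39, 18, 20], pivot at index 0


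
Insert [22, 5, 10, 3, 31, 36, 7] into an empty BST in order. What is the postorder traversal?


Root = 22; build tree by BST insertion.
Postorder traversal: [3, 7, 10, 5, 36, 31, 22]


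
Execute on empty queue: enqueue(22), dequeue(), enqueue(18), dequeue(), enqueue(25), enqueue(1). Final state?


enqueue(22) -> [22]
dequeue() returns 22 -> []
enqueue(18) -> [18]
dequeue() returns 18 -> []
enqueue(25) -> [25]
enqueue(1) -> [25, 1]
Final queue (front to back): [25, 1]


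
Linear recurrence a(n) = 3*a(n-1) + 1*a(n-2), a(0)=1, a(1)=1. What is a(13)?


Build bottom-up:
...a(11)=184318, a(12)=608761, a(13)=3*608761+1*184318=2010601


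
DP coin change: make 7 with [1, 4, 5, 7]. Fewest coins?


dp[0]=0; dp[i]=1+min(dp[i-c] for c in coins)
...dp[2]=2, dp[3]=3, dp[4]=1, dp[5]=1, dp[6]=2, dp[7]=1
Minimum coins for 7 = 1


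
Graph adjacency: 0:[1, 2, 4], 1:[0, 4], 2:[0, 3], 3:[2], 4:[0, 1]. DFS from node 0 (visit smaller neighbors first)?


DFS stack-based: start with [0]
Visit order: [0, 1, 4, 2, 3]


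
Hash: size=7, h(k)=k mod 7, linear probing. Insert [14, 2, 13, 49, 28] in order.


Insertions: 14->slot 0; 2->slot 2; 13->slot 6; 49->slot 1; 28->slot 3
Table: [14, 49, 2, 28, None, None, 13]


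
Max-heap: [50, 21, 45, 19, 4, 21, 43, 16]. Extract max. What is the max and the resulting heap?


Max = 50
Replace root with last, heapify down
Resulting heap: [45, 21, 43, 19, 4, 21, 16]


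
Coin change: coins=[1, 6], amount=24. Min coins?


dp[0]=0; dp[i]=1+min(dp[i-c] for c in coins)
...dp[19]=4, dp[20]=5, dp[21]=6, dp[22]=7, dp[23]=8, dp[24]=4
Minimum coins for 24 = 4


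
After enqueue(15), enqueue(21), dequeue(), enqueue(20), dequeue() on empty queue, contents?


enqueue(15) -> [15]
enqueue(21) -> [15, 21]
dequeue() returns 15 -> [21]
enqueue(20) -> [21, 20]
dequeue() returns 21 -> [20]
Final queue (front to back): [20]


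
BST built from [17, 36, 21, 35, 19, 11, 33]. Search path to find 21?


BST root = 17
Search for 21: compare at each node
Path: [17, 36, 21]


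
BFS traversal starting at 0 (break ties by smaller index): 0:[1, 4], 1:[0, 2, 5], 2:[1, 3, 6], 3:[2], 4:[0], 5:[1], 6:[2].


BFS queue: start with [0]
Visit order: [0, 1, 4, 2, 5, 3, 6]


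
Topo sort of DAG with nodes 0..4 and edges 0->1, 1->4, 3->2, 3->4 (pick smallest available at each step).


Kahn's algorithm, process smallest node first
Order: [0, 1, 3, 2, 4]


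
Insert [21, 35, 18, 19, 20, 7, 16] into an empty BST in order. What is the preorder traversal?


Root = 21; build tree by BST insertion.
Preorder traversal: [21, 18, 7, 16, 19, 20, 35]


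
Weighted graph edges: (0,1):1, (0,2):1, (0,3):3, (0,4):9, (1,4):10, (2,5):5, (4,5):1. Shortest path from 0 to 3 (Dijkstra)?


Dijkstra from 0:
Distances: {0: 0, 1: 1, 2: 1, 3: 3, 4: 7, 5: 6}
Shortest distance to 3 = 3, path = [0, 3]


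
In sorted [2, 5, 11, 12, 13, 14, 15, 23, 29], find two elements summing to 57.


Two pointers: lo=0, hi=8
No pair sums to 57


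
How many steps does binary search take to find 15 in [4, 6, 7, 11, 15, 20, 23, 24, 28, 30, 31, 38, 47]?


Search for 15:
[0,12] mid=6 arr[6]=23
[0,5] mid=2 arr[2]=7
[3,5] mid=4 arr[4]=15
Total: 3 comparisons


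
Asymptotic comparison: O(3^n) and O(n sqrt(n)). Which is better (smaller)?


n^1.5 grows slower than exponential (base 3)
O(n sqrt(n)) is asymptotically smaller; O(3^n) grows faster


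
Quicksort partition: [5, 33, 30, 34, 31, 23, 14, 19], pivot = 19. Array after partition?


Elements <= 19 go left of pivot.
Result: [5, 14, 19, 34, 31, 23, 33, 30], pivot at index 2


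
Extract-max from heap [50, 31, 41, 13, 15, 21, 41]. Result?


Max = 50
Replace root with last, heapify down
Resulting heap: [41, 31, 41, 13, 15, 21]


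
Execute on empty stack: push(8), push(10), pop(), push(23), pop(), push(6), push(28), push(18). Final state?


push(8) -> [8]
push(10) -> [8, 10]
pop() returns 10 -> [8]
push(23) -> [8, 23]
pop() returns 23 -> [8]
push(6) -> [8, 6]
push(28) -> [8, 6, 28]
push(18) -> [8, 6, 28, 18]
Final stack (bottom to top): [8, 6, 28, 18]


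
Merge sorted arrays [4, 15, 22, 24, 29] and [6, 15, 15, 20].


Compare heads, take smaller each step.
Merged: [4, 6, 15, 15, 15, 20, 22, 24, 29]


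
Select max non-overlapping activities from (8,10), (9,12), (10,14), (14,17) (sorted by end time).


Greedy: pick earliest-ending, then skip overlaps.
Selected (3 activities): [(8, 10), (10, 14), (14, 17)]


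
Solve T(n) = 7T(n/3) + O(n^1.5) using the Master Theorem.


a=7, b=3, c=1.5. log_3(7)=1.771 > c=1.5. Case 1: O(n^log_b(a)) = O(n^1.771)
Complexity: O(n^1.771)


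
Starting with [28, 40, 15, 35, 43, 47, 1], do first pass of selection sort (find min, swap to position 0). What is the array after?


After one pass: [1, 40, 15, 35, 43, 47, 28]


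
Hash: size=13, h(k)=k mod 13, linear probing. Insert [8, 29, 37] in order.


Insertions: 8->slot 8; 29->slot 3; 37->slot 11
Table: [None, None, None, 29, None, None, None, None, 8, None, None, 37, None]


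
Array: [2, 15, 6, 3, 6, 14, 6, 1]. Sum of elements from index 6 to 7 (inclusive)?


Prefix sums: [0, 2, 17, 23, 26, 32, 46, 52, 53]
Sum[6..7] = prefix[8] - prefix[6] = 53 - 46 = 7


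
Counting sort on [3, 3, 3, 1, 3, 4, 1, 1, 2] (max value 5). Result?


Count array: [0, 3, 1, 4, 1, 0]
Reconstruct: [1, 1, 1, 2, 3, 3, 3, 3, 4]


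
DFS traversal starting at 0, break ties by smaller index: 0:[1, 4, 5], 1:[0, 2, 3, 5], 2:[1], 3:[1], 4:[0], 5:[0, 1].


DFS stack-based: start with [0]
Visit order: [0, 1, 2, 3, 5, 4]


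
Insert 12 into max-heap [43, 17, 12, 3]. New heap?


Append 12: [43, 17, 12, 3, 12]
Bubble up: no swaps needed
Result: [43, 17, 12, 3, 12]


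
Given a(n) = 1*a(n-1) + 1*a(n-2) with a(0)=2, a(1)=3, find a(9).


Build bottom-up:
...a(7)=55, a(8)=89, a(9)=1*89+1*55=144


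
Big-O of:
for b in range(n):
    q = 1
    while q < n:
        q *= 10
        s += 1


Per nesting level: O(n) * O(log n) = O(n log n)
Complexity: O(n log n)


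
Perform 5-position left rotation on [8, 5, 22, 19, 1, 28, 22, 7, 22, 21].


Left rotate by 5: [28, 22, 7, 22, 21, 8, 5, 22, 19, 1]


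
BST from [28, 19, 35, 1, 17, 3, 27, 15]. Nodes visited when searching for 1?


BST root = 28
Search for 1: compare at each node
Path: [28, 19, 1]


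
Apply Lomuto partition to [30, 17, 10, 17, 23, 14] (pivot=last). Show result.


Elements <= 14 go left of pivot.
Result: [10, 14, 30, 17, 23, 17], pivot at index 1


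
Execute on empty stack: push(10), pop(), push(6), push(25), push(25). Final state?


push(10) -> [10]
pop() returns 10 -> []
push(6) -> [6]
push(25) -> [6, 25]
push(25) -> [6, 25, 25]
Final stack (bottom to top): [6, 25, 25]


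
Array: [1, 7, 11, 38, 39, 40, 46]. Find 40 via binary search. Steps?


Search for 40:
[0,6] mid=3 arr[3]=38
[4,6] mid=5 arr[5]=40
Total: 2 comparisons


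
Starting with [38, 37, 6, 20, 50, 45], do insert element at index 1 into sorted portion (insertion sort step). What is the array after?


After one pass: [37, 38, 6, 20, 50, 45]


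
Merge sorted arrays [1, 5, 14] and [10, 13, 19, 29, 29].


Compare heads, take smaller each step.
Merged: [1, 5, 10, 13, 14, 19, 29, 29]


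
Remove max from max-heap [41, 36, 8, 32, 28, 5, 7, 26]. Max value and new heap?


Max = 41
Replace root with last, heapify down
Resulting heap: [36, 32, 8, 26, 28, 5, 7]


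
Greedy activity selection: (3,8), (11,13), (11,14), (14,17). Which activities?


Greedy: pick earliest-ending, then skip overlaps.
Selected (3 activities): [(3, 8), (11, 13), (14, 17)]


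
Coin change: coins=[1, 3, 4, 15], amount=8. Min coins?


dp[0]=0; dp[i]=1+min(dp[i-c] for c in coins)
...dp[3]=1, dp[4]=1, dp[5]=2, dp[6]=2, dp[7]=2, dp[8]=2
Minimum coins for 8 = 2


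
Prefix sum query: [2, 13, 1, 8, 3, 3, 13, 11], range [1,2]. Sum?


Prefix sums: [0, 2, 15, 16, 24, 27, 30, 43, 54]
Sum[1..2] = prefix[3] - prefix[1] = 16 - 2 = 14


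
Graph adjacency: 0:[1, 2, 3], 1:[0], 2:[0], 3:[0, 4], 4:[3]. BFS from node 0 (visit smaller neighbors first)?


BFS queue: start with [0]
Visit order: [0, 1, 2, 3, 4]


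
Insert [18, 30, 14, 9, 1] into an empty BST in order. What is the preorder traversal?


Root = 18; build tree by BST insertion.
Preorder traversal: [18, 14, 9, 1, 30]


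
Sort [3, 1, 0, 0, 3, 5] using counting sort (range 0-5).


Count array: [2, 1, 0, 2, 0, 1]
Reconstruct: [0, 0, 1, 3, 3, 5]


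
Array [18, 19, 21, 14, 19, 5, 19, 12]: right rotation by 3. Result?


Right rotate by 3: [5, 19, 12, 18, 19, 21, 14, 19]


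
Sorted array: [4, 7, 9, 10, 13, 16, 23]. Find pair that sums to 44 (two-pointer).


Two pointers: lo=0, hi=6
No pair sums to 44


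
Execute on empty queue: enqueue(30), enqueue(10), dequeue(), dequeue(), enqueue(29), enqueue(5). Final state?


enqueue(30) -> [30]
enqueue(10) -> [30, 10]
dequeue() returns 30 -> [10]
dequeue() returns 10 -> []
enqueue(29) -> [29]
enqueue(5) -> [29, 5]
Final queue (front to back): [29, 5]


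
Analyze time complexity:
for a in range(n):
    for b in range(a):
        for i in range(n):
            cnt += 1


Per nesting level: O(n) * O(n) [triangular over a] * O(n) = O(n^3)
Complexity: O(n^3)


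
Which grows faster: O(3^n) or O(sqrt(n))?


sublinear grows slower than exponential (base 3)
O(sqrt(n)) is asymptotically smaller; O(3^n) grows faster


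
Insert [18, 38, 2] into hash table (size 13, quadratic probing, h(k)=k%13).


Insertions: 18->slot 5; 38->slot 12; 2->slot 2
Table: [None, None, 2, None, None, 18, None, None, None, None, None, None, 38]


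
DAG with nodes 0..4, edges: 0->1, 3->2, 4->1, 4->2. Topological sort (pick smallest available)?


Kahn's algorithm, process smallest node first
Order: [0, 3, 4, 1, 2]


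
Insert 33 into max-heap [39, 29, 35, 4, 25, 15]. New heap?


Append 33: [39, 29, 35, 4, 25, 15, 33]
Bubble up: no swaps needed
Result: [39, 29, 35, 4, 25, 15, 33]


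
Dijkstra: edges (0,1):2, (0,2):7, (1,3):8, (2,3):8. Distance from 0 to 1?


Dijkstra from 0:
Distances: {0: 0, 1: 2, 2: 7, 3: 10}
Shortest distance to 1 = 2, path = [0, 1]


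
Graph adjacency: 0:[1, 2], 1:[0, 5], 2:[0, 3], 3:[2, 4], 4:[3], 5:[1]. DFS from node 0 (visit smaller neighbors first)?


DFS stack-based: start with [0]
Visit order: [0, 1, 5, 2, 3, 4]


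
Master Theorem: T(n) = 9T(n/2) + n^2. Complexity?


a=9, b=2, c=2. log_2(9)=3.170 > c=2. Case 1: O(n^log_b(a)) = O(n^3.170)
Complexity: O(n^3.170)


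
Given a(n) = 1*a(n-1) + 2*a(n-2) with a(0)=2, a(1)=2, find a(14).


Build bottom-up:
...a(12)=5462, a(13)=10922, a(14)=1*10922+2*5462=21846


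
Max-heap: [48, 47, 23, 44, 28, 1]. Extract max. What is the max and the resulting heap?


Max = 48
Replace root with last, heapify down
Resulting heap: [47, 44, 23, 1, 28]


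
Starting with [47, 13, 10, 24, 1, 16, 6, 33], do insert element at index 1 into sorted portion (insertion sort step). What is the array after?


After one pass: [13, 47, 10, 24, 1, 16, 6, 33]


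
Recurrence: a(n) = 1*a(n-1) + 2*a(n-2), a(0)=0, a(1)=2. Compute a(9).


Build bottom-up:
...a(7)=86, a(8)=170, a(9)=1*170+2*86=342


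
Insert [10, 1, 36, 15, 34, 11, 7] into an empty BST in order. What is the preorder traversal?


Root = 10; build tree by BST insertion.
Preorder traversal: [10, 1, 7, 36, 15, 11, 34]


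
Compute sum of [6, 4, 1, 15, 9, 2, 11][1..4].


Prefix sums: [0, 6, 10, 11, 26, 35, 37, 48]
Sum[1..4] = prefix[5] - prefix[1] = 35 - 6 = 29


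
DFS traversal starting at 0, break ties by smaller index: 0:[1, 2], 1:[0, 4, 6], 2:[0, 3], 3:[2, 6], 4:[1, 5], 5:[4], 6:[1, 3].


DFS stack-based: start with [0]
Visit order: [0, 1, 4, 5, 6, 3, 2]


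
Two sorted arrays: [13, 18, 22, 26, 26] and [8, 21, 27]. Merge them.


Compare heads, take smaller each step.
Merged: [8, 13, 18, 21, 22, 26, 26, 27]


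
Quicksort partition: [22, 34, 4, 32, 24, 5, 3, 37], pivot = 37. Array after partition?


Elements <= 37 go left of pivot.
Result: [22, 34, 4, 32, 24, 5, 3, 37], pivot at index 7


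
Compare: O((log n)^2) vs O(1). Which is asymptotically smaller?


constant grows slower than polylogarithmic
O(1) is asymptotically smaller; O((log n)^2) grows faster


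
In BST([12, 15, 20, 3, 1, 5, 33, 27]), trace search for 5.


BST root = 12
Search for 5: compare at each node
Path: [12, 3, 5]


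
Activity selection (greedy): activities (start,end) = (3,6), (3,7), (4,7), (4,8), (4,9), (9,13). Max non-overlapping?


Greedy: pick earliest-ending, then skip overlaps.
Selected (2 activities): [(3, 6), (9, 13)]
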